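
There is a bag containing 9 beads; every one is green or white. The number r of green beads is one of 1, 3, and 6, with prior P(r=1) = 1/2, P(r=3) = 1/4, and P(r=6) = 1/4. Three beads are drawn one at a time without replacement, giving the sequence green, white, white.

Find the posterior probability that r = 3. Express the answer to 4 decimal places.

Compute the likelihood of the observed sequence for each case: P(data | r = 1) = (1/9)(8/8)(7/7) = 1/9; P(data | r = 3) = (3/9)(6/8)(5/7) = 5/28; P(data | r = 6) = (6/9)(3/8)(2/7) = 1/14.
The prior-weighted likelihoods are 1/2 · 1/9 = 1/18, 1/4 · 5/28 = 5/112, 1/4 · 1/14 = 1/56; with total 17/144.
By Bayes' rule, P(r = 3 | data) = (5/112) / (17/144) = 45/119.

0.3782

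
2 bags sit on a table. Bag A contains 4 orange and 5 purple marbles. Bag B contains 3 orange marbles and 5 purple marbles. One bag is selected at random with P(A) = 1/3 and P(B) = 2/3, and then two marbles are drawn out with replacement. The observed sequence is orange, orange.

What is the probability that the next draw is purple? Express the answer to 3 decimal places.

0.596

Compute the likelihood of the observed sequence for each case: P(data | bag A) = (4/9)(4/9) = 0.19753; P(data | bag B) = (3/8)(3/8) = 0.14062.
Multiplying each by its prior: 1/3 · 0.19753 = 0.065844, 2/3 · 0.14062 = 0.09375; these sum to 0.15959.
Dividing through by the total gives posterior P(bag A | data) = 0.41257, P(bag B | data) = 0.58743.
So P(purple next | data) = Σ P(purple next | H) P(H | data) = (5/9)(0.41257) + (5/8)(0.58743) = 0.59635.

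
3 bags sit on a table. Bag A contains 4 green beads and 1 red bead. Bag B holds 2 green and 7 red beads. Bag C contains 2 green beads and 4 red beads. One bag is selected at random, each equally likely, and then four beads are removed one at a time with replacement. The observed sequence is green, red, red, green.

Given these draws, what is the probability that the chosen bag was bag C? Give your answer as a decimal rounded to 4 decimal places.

0.4710

Under each hypothesis, the probability of the observed sequence is: P(data | bag A) = (4/5)(1/5)(1/5)(4/5) = 0.0256; P(data | bag B) = (2/9)(7/9)(7/9)(2/9) = 0.029873; P(data | bag C) = (2/6)(4/6)(4/6)(2/6) = 0.049383.
Weighting by the prior gives 1/3 · 0.0256 = 0.0085333, 1/3 · 0.029873 = 0.0099578, 1/3 · 0.049383 = 0.016461; these sum to 0.034952.
So P(bag C | data) = (0.016461) / (0.034952) = 0.47096.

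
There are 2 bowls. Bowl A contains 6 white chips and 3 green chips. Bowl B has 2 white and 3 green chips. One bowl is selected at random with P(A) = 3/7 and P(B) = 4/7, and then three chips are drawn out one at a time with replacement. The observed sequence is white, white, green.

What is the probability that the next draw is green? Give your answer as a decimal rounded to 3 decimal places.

For each hypothesis, P(data | H) works out to: P(data | bowl A) = (6/9)(6/9)(3/9) = 0.14815; P(data | bowl B) = (2/5)(2/5)(3/5) = 0.096.
The prior-weighted likelihoods are 3/7 · 0.14815 = 0.063492, 4/7 · 0.096 = 0.054857; summing to 0.11835.
Normalising, the posterior is P(bowl A | data) = 0.53648, P(bowl B | data) = 0.46352.
Averaging over the posterior, P(green next | data) = (1/3)(0.53648) + (3/5)(0.46352) = 0.45694.

0.457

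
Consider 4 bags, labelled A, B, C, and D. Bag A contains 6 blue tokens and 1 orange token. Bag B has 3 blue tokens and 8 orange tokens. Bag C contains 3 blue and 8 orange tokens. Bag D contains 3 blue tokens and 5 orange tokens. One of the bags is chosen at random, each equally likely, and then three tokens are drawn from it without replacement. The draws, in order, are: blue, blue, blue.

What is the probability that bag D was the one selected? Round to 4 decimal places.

0.0297

For each hypothesis, P(data | H) works out to: P(data | bag A) = (6/7)(5/6)(4/5) = 0.57143; P(data | bag B) = (3/11)(2/10)(1/9) = 0.0060606; P(data | bag C) = (3/11)(2/10)(1/9) = 0.0060606; P(data | bag D) = (3/8)(2/7)(1/6) = 0.017857.
Multiplying each by its prior: 1/4 · 0.57143 = 0.14286, 1/4 · 0.0060606 = 0.0015152, 1/4 · 0.0060606 = 0.0015152, 1/4 · 0.017857 = 0.0044643; these sum to 0.15035.
So P(bag D | data) = (0.0044643) / (0.15035) = 0.029692.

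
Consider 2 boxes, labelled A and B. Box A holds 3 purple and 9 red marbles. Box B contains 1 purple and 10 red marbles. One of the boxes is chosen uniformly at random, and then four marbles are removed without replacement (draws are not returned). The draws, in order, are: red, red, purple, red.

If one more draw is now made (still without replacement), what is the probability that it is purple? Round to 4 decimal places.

0.1458

Compute the likelihood of the observed sequence for each case: P(data | box A) = (9/12)(8/11)(3/10)(7/9) = 7/55; P(data | box B) = (10/11)(9/10)(1/9)(8/8) = 1/11.
Weighting by the prior gives 1/2 · 7/55 = 7/110, 1/2 · 1/11 = 1/22; with total 6/55.
The posterior is then P(box A | data) = 7/12, P(box B | data) = 5/12.
The predictive probability is P(purple next | data) = (1/4)(7/12) + (0)(5/12) = 7/48.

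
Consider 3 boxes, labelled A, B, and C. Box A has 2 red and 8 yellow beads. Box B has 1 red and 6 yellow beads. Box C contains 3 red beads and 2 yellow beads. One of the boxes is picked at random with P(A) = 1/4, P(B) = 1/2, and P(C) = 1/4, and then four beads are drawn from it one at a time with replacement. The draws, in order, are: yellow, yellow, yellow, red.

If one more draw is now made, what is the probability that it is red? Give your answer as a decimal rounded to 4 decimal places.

Under each hypothesis, the probability of the observed sequence is: P(data | box A) = (8/10)(8/10)(8/10)(2/10) = 0.1024; P(data | box B) = (6/7)(6/7)(6/7)(1/7) = 0.089963; P(data | box C) = (2/5)(2/5)(2/5)(3/5) = 0.0384.
Multiplying each by its prior: 1/4 · 0.1024 = 0.0256, 1/2 · 0.089963 = 0.044981, 1/4 · 0.0384 = 0.0096; these sum to 0.080181.
Normalising, the posterior is P(box A | data) = 0.31928, P(box B | data) = 0.56099, P(box C | data) = 0.11973.
The predictive probability is P(red next | data) = (1/5)(0.31928) + (1/7)(0.56099) + (3/5)(0.11973) = 0.21583.

0.2158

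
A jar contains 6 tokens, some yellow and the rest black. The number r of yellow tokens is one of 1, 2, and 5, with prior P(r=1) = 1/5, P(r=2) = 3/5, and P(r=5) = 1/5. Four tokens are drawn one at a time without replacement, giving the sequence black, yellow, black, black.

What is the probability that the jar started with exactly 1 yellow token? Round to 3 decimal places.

Compute the likelihood of the observed sequence for each case: P(data | r = 1) = (5/6)(1/5)(4/4)(3/3) = 1/6; P(data | r = 2) = (4/6)(2/5)(3/4)(2/3) = 2/15; P(data | r = 5) = (1/6)(5/5)(0/4) = 0.
The prior-weighted likelihoods are 1/5 · 1/6 = 1/30, 3/5 · 2/15 = 2/25, 1/5 · 0 = 0; summing to 17/150.
Therefore the posterior P(r = 1 | data) = (1/30) / (17/150) = 5/17.

0.294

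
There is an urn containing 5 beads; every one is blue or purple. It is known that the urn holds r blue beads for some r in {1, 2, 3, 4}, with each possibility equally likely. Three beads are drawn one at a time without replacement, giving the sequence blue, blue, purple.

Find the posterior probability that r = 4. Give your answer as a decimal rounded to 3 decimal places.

For each hypothesis, P(data | H) works out to: P(data | r = 1) = (1/5)(0/4) = 0; P(data | r = 2) = (2/5)(1/4)(3/3) = 1/10; P(data | r = 3) = (3/5)(2/4)(2/3) = 1/5; P(data | r = 4) = (4/5)(3/4)(1/3) = 1/5.
Weighting by the prior gives 1/4 · 0 = 0, 1/4 · 1/10 = 1/40, 1/4 · 1/5 = 1/20, 1/4 · 1/5 = 1/20; with total 1/8.
Hence P(r = 4 | data) = (1/20) / (1/8) = 2/5.

0.400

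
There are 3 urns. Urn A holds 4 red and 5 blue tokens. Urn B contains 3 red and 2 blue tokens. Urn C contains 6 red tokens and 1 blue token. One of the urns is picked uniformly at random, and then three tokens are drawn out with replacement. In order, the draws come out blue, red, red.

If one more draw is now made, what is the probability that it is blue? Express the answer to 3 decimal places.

0.372

For each hypothesis, P(data | H) works out to: P(data | urn A) = (5/9)(4/9)(4/9) = 0.10974; P(data | urn B) = (2/5)(3/5)(3/5) = 0.144; P(data | urn C) = (1/7)(6/7)(6/7) = 0.10496.
The prior-weighted likelihoods are 1/3 · 0.10974 = 0.03658, 1/3 · 0.144 = 0.048, 1/3 · 0.10496 = 0.034985; these sum to 0.11957.
The posterior is then P(urn A | data) = 0.30594, P(urn B | data) = 0.40145, P(urn C | data) = 0.29261.
The predictive probability is P(blue next | data) = (5/9)(0.30594) + (2/5)(0.40145) + (1/7)(0.29261) = 0.37235.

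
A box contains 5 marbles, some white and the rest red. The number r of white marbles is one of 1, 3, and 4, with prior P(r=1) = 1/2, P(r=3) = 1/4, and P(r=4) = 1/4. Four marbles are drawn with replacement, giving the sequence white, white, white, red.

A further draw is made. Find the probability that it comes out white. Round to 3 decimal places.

Compute the likelihood of the observed sequence for each case: P(data | r = 1) = (1/5)(1/5)(1/5)(4/5) = 0.0064; P(data | r = 3) = (3/5)(3/5)(3/5)(2/5) = 0.0864; P(data | r = 4) = (4/5)(4/5)(4/5)(1/5) = 0.1024.
The prior-weighted likelihoods are 1/2 · 0.0064 = 0.0032, 1/4 · 0.0864 = 0.0216, 1/4 · 0.1024 = 0.0256; with total 0.0504.
Normalising, the posterior is P(r = 1 | data) = 0.063492, P(r = 3 | data) = 0.42857, P(r = 4 | data) = 0.50794.
So P(white next | data) = Σ P(white next | H) P(H | data) = (1/5)(0.063492) + (3/5)(0.42857) + (4/5)(0.50794) = 0.67619.

0.676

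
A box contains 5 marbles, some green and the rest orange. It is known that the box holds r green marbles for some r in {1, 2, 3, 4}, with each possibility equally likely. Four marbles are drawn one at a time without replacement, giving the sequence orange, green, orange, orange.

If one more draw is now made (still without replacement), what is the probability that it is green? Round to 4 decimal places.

0.3333

Compute the likelihood of the observed sequence for each case: P(data | r = 1) = (4/5)(1/4)(3/3)(2/2) = 1/5; P(data | r = 2) = (3/5)(2/4)(2/3)(1/2) = 1/10; P(data | r = 3) = (2/5)(3/4)(1/3)(0/2) = 0; P(data | r = 4) = (1/5)(4/4)(0/3) = 0.
Multiplying each by its prior: 1/4 · 1/5 = 1/20, 1/4 · 1/10 = 1/40, 1/4 · 0 = 0, 1/4 · 0 = 0; with total 3/40.
The posterior is then P(r = 1 | data) = 2/3, P(r = 2 | data) = 1/3, P(r = 3 | data) = 0, P(r = 4 | data) = 0.
Averaging over the posterior, P(green next | data) = (0)(2/3) + (1)(1/3) = 1/3.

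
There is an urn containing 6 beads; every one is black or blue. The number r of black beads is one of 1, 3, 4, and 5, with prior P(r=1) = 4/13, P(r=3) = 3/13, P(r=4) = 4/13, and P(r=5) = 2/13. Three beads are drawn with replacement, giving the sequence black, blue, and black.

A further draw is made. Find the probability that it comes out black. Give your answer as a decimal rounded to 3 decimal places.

Compute the likelihood of the observed sequence for each case: P(data | r = 1) = (1/6)(5/6)(1/6) = 0.023148; P(data | r = 3) = (3/6)(3/6)(3/6) = 0.125; P(data | r = 4) = (4/6)(2/6)(4/6) = 0.14815; P(data | r = 5) = (5/6)(1/6)(5/6) = 0.11574.
The prior-weighted likelihoods are 4/13 · 0.023148 = 0.0071225, 3/13 · 0.125 = 0.028846, 4/13 · 0.14815 = 0.045584, 2/13 · 0.11574 = 0.017806; these sum to 0.099359.
Normalising, the posterior is P(r = 1 | data) = 0.071685, P(r = 3 | data) = 0.29032, P(r = 4 | data) = 0.45878, P(r = 5 | data) = 0.17921.
Averaging over the posterior, P(black next | data) = (1/6)(0.071685) + (1/2)(0.29032) + (2/3)(0.45878) + (5/6)(0.17921) = 0.61231.

0.612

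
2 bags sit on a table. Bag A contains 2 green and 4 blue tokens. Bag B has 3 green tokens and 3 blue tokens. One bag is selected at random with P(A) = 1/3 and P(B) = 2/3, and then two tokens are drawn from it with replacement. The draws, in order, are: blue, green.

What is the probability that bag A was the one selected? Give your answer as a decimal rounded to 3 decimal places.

Compute the likelihood of the observed sequence for each case: P(data | bag A) = (4/6)(2/6) = 2/9; P(data | bag B) = (3/6)(3/6) = 1/4.
Weighting by the prior gives 1/3 · 2/9 = 2/27, 2/3 · 1/4 = 1/6; with total 13/54.
By Bayes' rule, P(bag A | data) = (2/27) / (13/54) = 4/13.

0.308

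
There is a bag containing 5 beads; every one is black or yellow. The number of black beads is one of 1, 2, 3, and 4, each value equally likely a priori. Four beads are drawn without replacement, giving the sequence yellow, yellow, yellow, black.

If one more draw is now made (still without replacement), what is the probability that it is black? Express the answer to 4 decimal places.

0.3333

For each hypothesis, P(data | H) works out to: P(data | r = 1) = (4/5)(3/4)(2/3)(1/2) = 1/5; P(data | r = 2) = (3/5)(2/4)(1/3)(2/2) = 1/10; P(data | r = 3) = (2/5)(1/4)(0/3) = 0; P(data | r = 4) = (1/5)(0/4) = 0.
Multiplying each by its prior: 1/4 · 1/5 = 1/20, 1/4 · 1/10 = 1/40, 1/4 · 0 = 0, 1/4 · 0 = 0; with total 3/40.
Normalising, the posterior is P(r = 1 | data) = 2/3, P(r = 2 | data) = 1/3, P(r = 3 | data) = 0, P(r = 4 | data) = 0.
So P(black next | data) = Σ P(black next | H) P(H | data) = (0)(2/3) + (1)(1/3) = 1/3.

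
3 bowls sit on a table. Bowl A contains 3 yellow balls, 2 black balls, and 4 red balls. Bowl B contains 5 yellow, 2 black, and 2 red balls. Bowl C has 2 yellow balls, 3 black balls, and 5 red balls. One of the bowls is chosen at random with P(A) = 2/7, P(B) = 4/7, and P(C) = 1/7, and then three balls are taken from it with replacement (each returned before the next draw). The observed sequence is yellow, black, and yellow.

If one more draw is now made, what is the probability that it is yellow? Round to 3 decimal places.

Under each hypothesis, the probability of the observed sequence is: P(data | bowl A) = (3/9)(2/9)(3/9) = 0.024691; P(data | bowl B) = (5/9)(2/9)(5/9) = 0.068587; P(data | bowl C) = (2/10)(3/10)(2/10) = 0.012.
Weighting by the prior gives 2/7 · 0.024691 = 0.0070547, 4/7 · 0.068587 = 0.039193, 1/7 · 0.012 = 0.0017143; these sum to 0.047962.
Dividing through by the total gives posterior P(bowl A | data) = 0.14709, P(bowl B | data) = 0.81717, P(bowl C | data) = 0.035743.
So P(yellow next | data) = Σ P(yellow next | H) P(H | data) = (1/3)(0.14709) + (5/9)(0.81717) + (1/5)(0.035743) = 0.51016.

0.510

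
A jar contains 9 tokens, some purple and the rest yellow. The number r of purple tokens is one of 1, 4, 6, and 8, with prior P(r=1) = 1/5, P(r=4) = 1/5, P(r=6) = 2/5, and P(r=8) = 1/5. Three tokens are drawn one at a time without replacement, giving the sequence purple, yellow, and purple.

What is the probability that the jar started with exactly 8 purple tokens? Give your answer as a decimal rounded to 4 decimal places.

0.1892

The likelihood of the observed sequence under each hypothesis: P(data | r = 1) = (1/9)(8/8)(0/7) = 0; P(data | r = 4) = (4/9)(5/8)(3/7) = 5/42; P(data | r = 6) = (6/9)(3/8)(5/7) = 5/28; P(data | r = 8) = (8/9)(1/8)(7/7) = 1/9.
The prior-weighted likelihoods are 1/5 · 0 = 0, 1/5 · 5/42 = 1/42, 2/5 · 5/28 = 1/14, 1/5 · 1/9 = 1/45; summing to 37/315.
So P(r = 8 | data) = (1/45) / (37/315) = 7/37.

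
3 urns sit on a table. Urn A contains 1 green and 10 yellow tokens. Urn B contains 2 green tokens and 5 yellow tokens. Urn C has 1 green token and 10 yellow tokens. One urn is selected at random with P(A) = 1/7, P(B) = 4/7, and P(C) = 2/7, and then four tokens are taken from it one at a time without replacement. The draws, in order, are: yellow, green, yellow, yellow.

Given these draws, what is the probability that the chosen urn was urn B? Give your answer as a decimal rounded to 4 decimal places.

0.6769

The likelihood of the observed sequence under each hypothesis: P(data | urn A) = (10/11)(1/10)(9/9)(8/8) = 1/11; P(data | urn B) = (5/7)(2/6)(4/5)(3/4) = 1/7; P(data | urn C) = (10/11)(1/10)(9/9)(8/8) = 1/11.
Multiplying each by its prior: 1/7 · 1/11 = 1/77, 4/7 · 1/7 = 4/49, 2/7 · 1/11 = 2/77; with total 65/539.
Hence P(urn B | data) = (4/49) / (65/539) = 44/65.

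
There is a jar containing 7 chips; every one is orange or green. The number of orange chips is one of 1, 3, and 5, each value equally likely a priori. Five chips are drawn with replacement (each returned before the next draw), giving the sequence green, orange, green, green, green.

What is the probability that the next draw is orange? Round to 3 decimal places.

Under each hypothesis, the probability of the observed sequence is: P(data | r = 1) = (6/7)(1/7)(6/7)(6/7)(6/7) = 0.077111; P(data | r = 3) = (4/7)(3/7)(4/7)(4/7)(4/7) = 0.045695; P(data | r = 5) = (2/7)(5/7)(2/7)(2/7)(2/7) = 0.0047599.
Weighting by the prior gives 1/3 · 0.077111 = 0.025704, 1/3 · 0.045695 = 0.015232, 1/3 · 0.0047599 = 0.0015866; summing to 0.042522.
The posterior is then P(r = 1 | data) = 0.60448, P(r = 3 | data) = 0.35821, P(r = 5 | data) = 0.037313.
Averaging over the posterior, P(orange next | data) = (1/7)(0.60448) + (3/7)(0.35821) + (5/7)(0.037313) = 0.26652.

0.267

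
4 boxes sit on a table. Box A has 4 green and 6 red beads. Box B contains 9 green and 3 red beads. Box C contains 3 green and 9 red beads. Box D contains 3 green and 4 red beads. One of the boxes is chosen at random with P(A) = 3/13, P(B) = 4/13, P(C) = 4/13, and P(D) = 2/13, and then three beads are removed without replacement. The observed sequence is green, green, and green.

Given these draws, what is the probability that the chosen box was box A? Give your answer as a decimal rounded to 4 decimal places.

0.0587

For each hypothesis, P(data | H) works out to: P(data | box A) = (4/10)(3/9)(2/8) = 0.033333; P(data | box B) = (9/12)(8/11)(7/10) = 0.38182; P(data | box C) = (3/12)(2/11)(1/10) = 0.0045455; P(data | box D) = (3/7)(2/6)(1/5) = 0.028571.
Multiplying each by its prior: 3/13 · 0.033333 = 0.0076923, 4/13 · 0.38182 = 0.11748, 4/13 · 0.0045455 = 0.0013986, 2/13 · 0.028571 = 0.0043956; these sum to 0.13097.
By Bayes' rule, P(box A | data) = (0.0076923) / (0.13097) = 0.058734.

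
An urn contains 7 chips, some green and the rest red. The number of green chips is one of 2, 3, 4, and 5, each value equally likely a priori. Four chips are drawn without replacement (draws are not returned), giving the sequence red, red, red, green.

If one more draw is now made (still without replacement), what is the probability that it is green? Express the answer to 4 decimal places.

0.5185

For each hypothesis, P(data | H) works out to: P(data | r = 2) = (5/7)(4/6)(3/5)(2/4) = 1/7; P(data | r = 3) = (4/7)(3/6)(2/5)(3/4) = 3/35; P(data | r = 4) = (3/7)(2/6)(1/5)(4/4) = 1/35; P(data | r = 5) = (2/7)(1/6)(0/5) = 0.
Weighting by the prior gives 1/4 · 1/7 = 1/28, 1/4 · 3/35 = 3/140, 1/4 · 1/35 = 1/140, 1/4 · 0 = 0; these sum to 9/140.
The posterior is then P(r = 2 | data) = 5/9, P(r = 3 | data) = 1/3, P(r = 4 | data) = 1/9, P(r = 5 | data) = 0.
Averaging over the posterior, P(green next | data) = (1/3)(5/9) + (2/3)(1/3) + (1)(1/9) = 14/27.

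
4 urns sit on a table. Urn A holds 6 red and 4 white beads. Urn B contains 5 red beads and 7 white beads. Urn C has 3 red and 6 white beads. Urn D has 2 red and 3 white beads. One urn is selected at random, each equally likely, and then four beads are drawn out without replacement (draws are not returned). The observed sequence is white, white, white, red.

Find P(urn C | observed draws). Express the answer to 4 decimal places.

0.3543

Under each hypothesis, the probability of the observed sequence is: P(data | urn A) = (4/10)(3/9)(2/8)(6/7) = 0.028571; P(data | urn B) = (7/12)(6/11)(5/10)(5/9) = 0.088384; P(data | urn C) = (6/9)(5/8)(4/7)(3/6) = 0.11905; P(data | urn D) = (3/5)(2/4)(1/3)(2/2) = 0.1.
Weighting by the prior gives 1/4 · 0.028571 = 0.0071429, 1/4 · 0.088384 = 0.022096, 1/4 · 0.11905 = 0.029762, 1/4 · 0.1 = 0.025; these sum to 0.084001.
Therefore the posterior P(urn C | data) = (0.029762) / (0.084001) = 0.35431.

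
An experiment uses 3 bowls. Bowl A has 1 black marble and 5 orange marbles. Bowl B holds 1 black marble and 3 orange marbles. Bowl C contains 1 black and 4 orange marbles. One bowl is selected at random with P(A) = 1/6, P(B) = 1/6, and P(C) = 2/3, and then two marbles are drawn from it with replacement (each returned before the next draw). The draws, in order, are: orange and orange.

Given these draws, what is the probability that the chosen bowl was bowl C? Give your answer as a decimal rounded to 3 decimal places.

0.671

Under each hypothesis, the probability of the observed sequence is: P(data | bowl A) = (5/6)(5/6) = 0.69444; P(data | bowl B) = (3/4)(3/4) = 0.5625; P(data | bowl C) = (4/5)(4/5) = 0.64.
The prior-weighted likelihoods are 1/6 · 0.69444 = 0.11574, 1/6 · 0.5625 = 0.09375, 2/3 · 0.64 = 0.42667; summing to 0.63616.
By Bayes' rule, P(bowl C | data) = (0.42667) / (0.63616) = 0.67069.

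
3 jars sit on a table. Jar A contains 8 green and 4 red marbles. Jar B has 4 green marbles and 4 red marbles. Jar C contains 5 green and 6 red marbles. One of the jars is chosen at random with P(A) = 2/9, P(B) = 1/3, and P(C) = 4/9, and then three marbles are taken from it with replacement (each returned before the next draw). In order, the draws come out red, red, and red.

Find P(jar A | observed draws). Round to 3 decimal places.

0.067

For each hypothesis, P(data | H) works out to: P(data | jar A) = (4/12)(4/12)(4/12) = 0.037037; P(data | jar B) = (4/8)(4/8)(4/8) = 0.125; P(data | jar C) = (6/11)(6/11)(6/11) = 0.16228.
Multiplying each by its prior: 2/9 · 0.037037 = 0.0082305, 1/3 · 0.125 = 0.041667, 4/9 · 0.16228 = 0.072126; summing to 0.12202.
So P(jar A | data) = (0.0082305) / (0.12202) = 0.06745.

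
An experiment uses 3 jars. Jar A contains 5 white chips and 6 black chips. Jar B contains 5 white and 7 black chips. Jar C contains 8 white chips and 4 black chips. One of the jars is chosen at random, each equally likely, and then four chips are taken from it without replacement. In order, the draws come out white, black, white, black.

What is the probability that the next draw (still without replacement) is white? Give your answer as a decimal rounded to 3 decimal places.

Compute the likelihood of the observed sequence for each case: P(data | jar A) = (5/11)(6/10)(4/9)(5/8) = 0.075758; P(data | jar B) = (5/12)(7/11)(4/10)(6/9) = 0.070707; P(data | jar C) = (8/12)(4/11)(7/10)(3/9) = 0.056566.
Multiplying each by its prior: 1/3 · 0.075758 = 0.025253, 1/3 · 0.070707 = 0.023569, 1/3 · 0.056566 = 0.018855; with total 0.067677.
Dividing through by the total gives posterior P(jar A | data) = 0.37313, P(jar B | data) = 0.34826, P(jar C | data) = 0.27861.
Averaging over the posterior, P(white next | data) = (3/7)(0.37313) + (3/8)(0.34826) + (3/4)(0.27861) = 0.49947.

0.499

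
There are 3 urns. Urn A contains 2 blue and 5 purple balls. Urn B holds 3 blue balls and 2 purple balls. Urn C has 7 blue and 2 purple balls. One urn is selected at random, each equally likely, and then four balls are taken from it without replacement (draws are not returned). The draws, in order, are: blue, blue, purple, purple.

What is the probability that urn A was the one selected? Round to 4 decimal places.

0.2715

The likelihood of the observed sequence under each hypothesis: P(data | urn A) = (2/7)(1/6)(5/5)(4/4) = 0.047619; P(data | urn B) = (3/5)(2/4)(2/3)(1/2) = 0.1; P(data | urn C) = (7/9)(6/8)(2/7)(1/6) = 0.027778.
Multiplying each by its prior: 1/3 · 0.047619 = 0.015873, 1/3 · 0.1 = 0.033333, 1/3 · 0.027778 = 0.0092593; these sum to 0.058466.
So P(urn A | data) = (0.015873) / (0.058466) = 0.27149.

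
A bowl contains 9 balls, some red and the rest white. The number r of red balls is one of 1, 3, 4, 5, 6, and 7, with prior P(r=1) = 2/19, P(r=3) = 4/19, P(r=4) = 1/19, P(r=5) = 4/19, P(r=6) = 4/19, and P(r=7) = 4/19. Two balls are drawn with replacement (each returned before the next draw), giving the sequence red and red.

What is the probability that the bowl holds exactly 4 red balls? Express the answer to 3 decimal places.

0.032

For each hypothesis, P(data | H) works out to: P(data | r = 1) = (1/9)(1/9) = 0.012346; P(data | r = 3) = (3/9)(3/9) = 0.11111; P(data | r = 4) = (4/9)(4/9) = 0.19753; P(data | r = 5) = (5/9)(5/9) = 0.30864; P(data | r = 6) = (6/9)(6/9) = 0.44444; P(data | r = 7) = (7/9)(7/9) = 0.60494.
Multiplying each by its prior: 2/19 · 0.012346 = 0.0012995, 4/19 · 0.11111 = 0.023392, 1/19 · 0.19753 = 0.010396, 4/19 · 0.30864 = 0.064977, 4/19 · 0.44444 = 0.093567, 4/19 · 0.60494 = 0.12736; summing to 0.32099.
By Bayes' rule, P(r = 4 | data) = (0.010396) / (0.32099) = 0.032389.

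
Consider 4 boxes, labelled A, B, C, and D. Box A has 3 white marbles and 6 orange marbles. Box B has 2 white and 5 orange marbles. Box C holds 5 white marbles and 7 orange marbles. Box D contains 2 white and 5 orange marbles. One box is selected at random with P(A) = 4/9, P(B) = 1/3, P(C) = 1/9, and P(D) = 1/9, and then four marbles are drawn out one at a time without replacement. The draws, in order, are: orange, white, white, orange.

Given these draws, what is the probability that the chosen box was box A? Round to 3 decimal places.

0.477

Compute the likelihood of the observed sequence for each case: P(data | box A) = (6/9)(3/8)(2/7)(5/6) = 0.059524; P(data | box B) = (5/7)(2/6)(1/5)(4/4) = 0.047619; P(data | box C) = (7/12)(5/11)(4/10)(6/9) = 0.070707; P(data | box D) = (5/7)(2/6)(1/5)(4/4) = 0.047619.
Multiplying each by its prior: 4/9 · 0.059524 = 0.026455, 1/3 · 0.047619 = 0.015873, 1/9 · 0.070707 = 0.0078563, 1/9 · 0.047619 = 0.005291; summing to 0.055475.
Hence P(box A | data) = (0.026455) / (0.055475) = 0.47688.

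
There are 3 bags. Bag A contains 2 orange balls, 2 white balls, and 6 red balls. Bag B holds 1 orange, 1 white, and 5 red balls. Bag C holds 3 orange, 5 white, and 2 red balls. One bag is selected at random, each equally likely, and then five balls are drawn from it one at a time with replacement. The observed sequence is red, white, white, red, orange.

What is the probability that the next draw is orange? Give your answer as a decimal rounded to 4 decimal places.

0.2292

Under each hypothesis, the probability of the observed sequence is: P(data | bag A) = (6/10)(2/10)(2/10)(6/10)(2/10) = 0.00288; P(data | bag B) = (5/7)(1/7)(1/7)(5/7)(1/7) = 0.0014875; P(data | bag C) = (2/10)(5/10)(5/10)(2/10)(3/10) = 0.003.
Weighting by the prior gives 1/3 · 0.00288 = 0.00096, 1/3 · 0.0014875 = 0.00049583, 1/3 · 0.003 = 0.001; summing to 0.0024558.
Dividing through by the total gives posterior P(bag A | data) = 0.39091, P(bag B | data) = 0.2019, P(bag C | data) = 0.4072.
The predictive probability is P(orange next | data) = (1/5)(0.39091) + (1/7)(0.2019) + (3/10)(0.4072) = 0.22918.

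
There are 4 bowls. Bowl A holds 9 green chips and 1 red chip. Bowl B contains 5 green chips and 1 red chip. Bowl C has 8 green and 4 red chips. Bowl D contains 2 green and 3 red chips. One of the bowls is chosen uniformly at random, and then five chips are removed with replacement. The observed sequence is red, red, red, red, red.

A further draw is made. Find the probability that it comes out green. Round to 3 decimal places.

The likelihood of the observed sequence under each hypothesis: P(data | bowl A) = (1/10)(1/10)(1/10)(1/10)(1/10) = 1e-05; P(data | bowl B) = (1/6)(1/6)(1/6)(1/6)(1/6) = 0.0001286; P(data | bowl C) = (4/12)(4/12)(4/12)(4/12)(4/12) = 0.0041152; P(data | bowl D) = (3/5)(3/5)(3/5)(3/5)(3/5) = 0.07776.
Weighting by the prior gives 1/4 · 1e-05 = 2.5e-06, 1/4 · 0.0001286 = 3.215e-05, 1/4 · 0.0041152 = 0.0010288, 1/4 · 0.07776 = 0.01944; these sum to 0.020503.
Normalising, the posterior is P(bowl A | data) = 0.00012193, P(bowl B | data) = 0.001568, P(bowl C | data) = 0.050177, P(bowl D | data) = 0.94813.
So P(green next | data) = Σ P(green next | H) P(H | data) = (9/10)(0.00012193) + (5/6)(0.001568) + (2/3)(0.050177) + (2/5)(0.94813) = 0.41412.

0.414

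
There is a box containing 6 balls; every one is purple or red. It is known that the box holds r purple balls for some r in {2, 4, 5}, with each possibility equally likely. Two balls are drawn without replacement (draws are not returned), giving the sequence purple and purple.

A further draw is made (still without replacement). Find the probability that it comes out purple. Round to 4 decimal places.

The likelihood of the observed sequence under each hypothesis: P(data | r = 2) = (2/6)(1/5) = 1/15; P(data | r = 4) = (4/6)(3/5) = 2/5; P(data | r = 5) = (5/6)(4/5) = 2/3.
Multiplying each by its prior: 1/3 · 1/15 = 1/45, 1/3 · 2/5 = 2/15, 1/3 · 2/3 = 2/9; with total 17/45.
The posterior is then P(r = 2 | data) = 1/17, P(r = 4 | data) = 6/17, P(r = 5 | data) = 10/17.
So P(purple next | data) = Σ P(purple next | H) P(H | data) = (0)(1/17) + (1/2)(6/17) + (3/4)(10/17) = 21/34.

0.6176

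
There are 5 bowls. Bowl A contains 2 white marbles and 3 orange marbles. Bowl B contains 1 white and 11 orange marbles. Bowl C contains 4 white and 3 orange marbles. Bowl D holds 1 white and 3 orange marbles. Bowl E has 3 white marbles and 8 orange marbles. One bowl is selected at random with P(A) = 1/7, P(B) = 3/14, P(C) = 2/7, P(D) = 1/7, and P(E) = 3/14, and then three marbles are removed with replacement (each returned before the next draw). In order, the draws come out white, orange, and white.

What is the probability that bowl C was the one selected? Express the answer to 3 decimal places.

Under each hypothesis, the probability of the observed sequence is: P(data | bowl A) = (2/5)(3/5)(2/5) = 0.096; P(data | bowl B) = (1/12)(11/12)(1/12) = 0.0063657; P(data | bowl C) = (4/7)(3/7)(4/7) = 0.13994; P(data | bowl D) = (1/4)(3/4)(1/4) = 0.046875; P(data | bowl E) = (3/11)(8/11)(3/11) = 0.054095.
Multiplying each by its prior: 1/7 · 0.096 = 0.013714, 3/14 · 0.0063657 = 0.0013641, 2/7 · 0.13994 = 0.039983, 1/7 · 0.046875 = 0.0066964, 3/14 · 0.054095 = 0.011592; with total 0.07335.
By Bayes' rule, P(bowl C | data) = (0.039983) / (0.07335) = 0.5451.

0.545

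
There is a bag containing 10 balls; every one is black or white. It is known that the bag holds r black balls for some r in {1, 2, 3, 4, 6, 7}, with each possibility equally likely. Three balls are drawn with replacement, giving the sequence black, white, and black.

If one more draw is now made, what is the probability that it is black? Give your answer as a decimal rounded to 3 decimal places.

0.517

The likelihood of the observed sequence under each hypothesis: P(data | r = 1) = (1/10)(9/10)(1/10) = 0.009; P(data | r = 2) = (2/10)(8/10)(2/10) = 0.032; P(data | r = 3) = (3/10)(7/10)(3/10) = 0.063; P(data | r = 4) = (4/10)(6/10)(4/10) = 0.096; P(data | r = 6) = (6/10)(4/10)(6/10) = 0.144; P(data | r = 7) = (7/10)(3/10)(7/10) = 0.147.
Multiplying each by its prior: 1/6 · 0.009 = 0.0015, 1/6 · 0.032 = 0.0053333, 1/6 · 0.063 = 0.0105, 1/6 · 0.096 = 0.016, 1/6 · 0.144 = 0.024, 1/6 · 0.147 = 0.0245; summing to 0.081833.
Dividing through by the total gives posterior P(r = 1 | data) = 0.01833, P(r = 2 | data) = 0.065173, P(r = 3 | data) = 0.12831, P(r = 4 | data) = 0.19552, P(r = 6 | data) = 0.29328, P(r = 7 | data) = 0.29939.
The predictive probability is P(black next | data) = (1/10)(0.01833) + (1/5)(0.065173) + (3/10)(0.12831) + (2/5)(0.19552) + (3/5)(0.29328) + (7/10)(0.29939) = 0.51711.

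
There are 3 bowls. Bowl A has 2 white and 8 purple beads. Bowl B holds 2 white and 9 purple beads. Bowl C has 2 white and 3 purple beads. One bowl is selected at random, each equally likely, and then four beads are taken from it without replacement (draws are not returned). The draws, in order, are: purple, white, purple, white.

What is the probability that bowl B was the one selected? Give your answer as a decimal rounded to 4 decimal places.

0.1295

Under each hypothesis, the probability of the observed sequence is: P(data | bowl A) = (8/10)(2/9)(7/8)(1/7) = 0.022222; P(data | bowl B) = (9/11)(2/10)(8/9)(1/8) = 0.018182; P(data | bowl C) = (3/5)(2/4)(2/3)(1/2) = 0.1.
Weighting by the prior gives 1/3 · 0.022222 = 0.0074074, 1/3 · 0.018182 = 0.0060606, 1/3 · 0.1 = 0.033333; summing to 0.046801.
So P(bowl B | data) = (0.0060606) / (0.046801) = 0.1295.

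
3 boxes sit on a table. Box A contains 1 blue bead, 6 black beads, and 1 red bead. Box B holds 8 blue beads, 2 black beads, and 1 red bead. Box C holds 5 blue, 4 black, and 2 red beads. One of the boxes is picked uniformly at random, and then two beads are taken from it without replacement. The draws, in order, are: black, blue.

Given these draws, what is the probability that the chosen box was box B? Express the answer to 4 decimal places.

0.3348

The likelihood of the observed sequence under each hypothesis: P(data | box A) = (6/8)(1/7) = 0.10714; P(data | box B) = (2/11)(8/10) = 0.14545; P(data | box C) = (4/11)(5/10) = 0.18182.
Multiplying each by its prior: 1/3 · 0.10714 = 0.035714, 1/3 · 0.14545 = 0.048485, 1/3 · 0.18182 = 0.060606; summing to 0.14481.
By Bayes' rule, P(box B | data) = (0.048485) / (0.14481) = 0.33483.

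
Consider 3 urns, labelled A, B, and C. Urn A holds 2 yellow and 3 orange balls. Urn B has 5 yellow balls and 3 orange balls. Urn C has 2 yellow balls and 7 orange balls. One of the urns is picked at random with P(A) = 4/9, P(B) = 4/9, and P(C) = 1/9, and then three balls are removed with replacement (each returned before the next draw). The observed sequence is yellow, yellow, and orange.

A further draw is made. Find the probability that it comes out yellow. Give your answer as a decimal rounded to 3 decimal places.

0.524

For each hypothesis, P(data | H) works out to: P(data | urn A) = (2/5)(2/5)(3/5) = 0.096; P(data | urn B) = (5/8)(5/8)(3/8) = 0.14648; P(data | urn C) = (2/9)(2/9)(7/9) = 0.038409.
Multiplying each by its prior: 4/9 · 0.096 = 0.042667, 4/9 · 0.14648 = 0.065104, 1/9 · 0.038409 = 0.0042676; with total 0.11204.
Dividing through by the total gives posterior P(urn A | data) = 0.38082, P(urn B | data) = 0.58109, P(urn C | data) = 0.038091.
So P(yellow next | data) = Σ P(yellow next | H) P(H | data) = (2/5)(0.38082) + (5/8)(0.58109) + (2/9)(0.038091) = 0.52397.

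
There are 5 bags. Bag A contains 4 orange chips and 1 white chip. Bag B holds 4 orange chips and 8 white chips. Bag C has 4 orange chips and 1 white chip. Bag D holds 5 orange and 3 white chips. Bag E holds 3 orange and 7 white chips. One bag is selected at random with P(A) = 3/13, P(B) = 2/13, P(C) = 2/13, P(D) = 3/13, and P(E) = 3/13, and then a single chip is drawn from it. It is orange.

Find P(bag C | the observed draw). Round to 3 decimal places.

0.215

For each hypothesis, P(data | H) works out to: P(data | bag A) = (4/5) = 0.8; P(data | bag B) = (4/12) = 0.33333; P(data | bag C) = (4/5) = 0.8; P(data | bag D) = (5/8) = 0.625; P(data | bag E) = (3/10) = 0.3.
Multiplying each by its prior: 3/13 · 0.8 = 0.18462, 2/13 · 0.33333 = 0.051282, 2/13 · 0.8 = 0.12308, 3/13 · 0.625 = 0.14423, 3/13 · 0.3 = 0.069231; summing to 0.57244.
Therefore the posterior P(bag C | data) = (0.12308) / (0.57244) = 0.21501.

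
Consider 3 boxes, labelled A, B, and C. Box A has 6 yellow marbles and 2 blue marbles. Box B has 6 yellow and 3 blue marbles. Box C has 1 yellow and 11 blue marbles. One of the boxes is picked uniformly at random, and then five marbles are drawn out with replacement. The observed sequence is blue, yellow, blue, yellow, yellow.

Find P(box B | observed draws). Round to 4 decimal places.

The likelihood of the observed sequence under each hypothesis: P(data | box A) = (2/8)(6/8)(2/8)(6/8)(6/8) = 0.026367; P(data | box B) = (3/9)(6/9)(3/9)(6/9)(6/9) = 0.032922; P(data | box C) = (11/12)(1/12)(11/12)(1/12)(1/12) = 0.00048627.
The prior-weighted likelihoods are 1/3 · 0.026367 = 0.0087891, 1/3 · 0.032922 = 0.010974, 1/3 · 0.00048627 = 0.00016209; with total 0.019925.
By Bayes' rule, P(box B | data) = (0.010974) / (0.019925) = 0.55076.

0.5508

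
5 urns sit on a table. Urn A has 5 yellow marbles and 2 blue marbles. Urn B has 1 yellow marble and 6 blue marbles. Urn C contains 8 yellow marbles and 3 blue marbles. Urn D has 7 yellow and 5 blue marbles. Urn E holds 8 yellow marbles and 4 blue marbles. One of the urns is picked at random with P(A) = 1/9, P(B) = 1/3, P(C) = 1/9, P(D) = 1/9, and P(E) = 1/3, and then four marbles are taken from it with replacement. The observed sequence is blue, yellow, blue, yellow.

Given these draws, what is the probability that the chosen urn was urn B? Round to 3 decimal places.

0.135

Under each hypothesis, the probability of the observed sequence is: P(data | urn A) = (2/7)(5/7)(2/7)(5/7) = 0.041649; P(data | urn B) = (6/7)(1/7)(6/7)(1/7) = 0.014994; P(data | urn C) = (3/11)(8/11)(3/11)(8/11) = 0.039342; P(data | urn D) = (5/12)(7/12)(5/12)(7/12) = 0.059076; P(data | urn E) = (4/12)(8/12)(4/12)(8/12) = 0.049383.
Multiplying each by its prior: 1/9 · 0.041649 = 0.0046277, 1/3 · 0.014994 = 0.0049979, 1/9 · 0.039342 = 0.0043713, 1/9 · 0.059076 = 0.006564, 1/3 · 0.049383 = 0.016461; with total 0.037022.
Hence P(urn B | data) = (0.0049979) / (0.037022) = 0.135.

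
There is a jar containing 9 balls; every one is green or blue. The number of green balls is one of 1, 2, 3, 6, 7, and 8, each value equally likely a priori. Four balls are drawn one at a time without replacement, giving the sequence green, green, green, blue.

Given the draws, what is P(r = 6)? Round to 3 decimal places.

0.313

The likelihood of the observed sequence under each hypothesis: P(data | r = 1) = (1/9)(0/8) = 0; P(data | r = 2) = (2/9)(1/8)(0/7) = 0; P(data | r = 3) = (3/9)(2/8)(1/7)(6/6) = 1/84; P(data | r = 6) = (6/9)(5/8)(4/7)(3/6) = 5/42; P(data | r = 7) = (7/9)(6/8)(5/7)(2/6) = 5/36; P(data | r = 8) = (8/9)(7/8)(6/7)(1/6) = 1/9.
Weighting by the prior gives 1/6 · 0 = 0, 1/6 · 0 = 0, 1/6 · 1/84 = 1/504, 1/6 · 5/42 = 5/252, 1/6 · 5/36 = 5/216, 1/6 · 1/9 = 1/54; summing to 4/63.
So P(r = 6 | data) = (5/252) / (4/63) = 5/16.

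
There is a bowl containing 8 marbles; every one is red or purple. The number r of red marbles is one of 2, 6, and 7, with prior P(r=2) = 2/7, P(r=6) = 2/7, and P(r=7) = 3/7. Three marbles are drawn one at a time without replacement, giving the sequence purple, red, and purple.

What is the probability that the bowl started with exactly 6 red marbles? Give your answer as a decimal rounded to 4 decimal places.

For each hypothesis, P(data | H) works out to: P(data | r = 2) = (6/8)(2/7)(5/6) = 5/28; P(data | r = 6) = (2/8)(6/7)(1/6) = 1/28; P(data | r = 7) = (1/8)(7/7)(0/6) = 0.
Weighting by the prior gives 2/7 · 5/28 = 5/98, 2/7 · 1/28 = 1/98, 3/7 · 0 = 0; these sum to 3/49.
Therefore the posterior P(r = 6 | data) = (1/98) / (3/49) = 1/6.

0.1667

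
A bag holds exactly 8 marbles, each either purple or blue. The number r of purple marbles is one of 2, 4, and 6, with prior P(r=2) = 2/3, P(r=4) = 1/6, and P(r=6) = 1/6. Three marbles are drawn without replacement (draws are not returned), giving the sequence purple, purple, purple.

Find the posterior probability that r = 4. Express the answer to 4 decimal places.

0.1667

Under each hypothesis, the probability of the observed sequence is: P(data | r = 2) = (2/8)(1/7)(0/6) = 0; P(data | r = 4) = (4/8)(3/7)(2/6) = 1/14; P(data | r = 6) = (6/8)(5/7)(4/6) = 5/14.
The prior-weighted likelihoods are 2/3 · 0 = 0, 1/6 · 1/14 = 1/84, 1/6 · 5/14 = 5/84; with total 1/14.
By Bayes' rule, P(r = 4 | data) = (1/84) / (1/14) = 1/6.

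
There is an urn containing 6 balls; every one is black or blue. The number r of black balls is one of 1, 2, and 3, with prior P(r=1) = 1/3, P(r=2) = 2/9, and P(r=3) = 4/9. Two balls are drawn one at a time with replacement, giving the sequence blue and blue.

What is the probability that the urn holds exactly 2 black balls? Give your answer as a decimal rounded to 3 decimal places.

Under each hypothesis, the probability of the observed sequence is: P(data | r = 1) = (5/6)(5/6) = 25/36; P(data | r = 2) = (4/6)(4/6) = 4/9; P(data | r = 3) = (3/6)(3/6) = 1/4.
Weighting by the prior gives 1/3 · 25/36 = 25/108, 2/9 · 4/9 = 8/81, 4/9 · 1/4 = 1/9; these sum to 143/324.
Hence P(r = 2 | data) = (8/81) / (143/324) = 32/143.

0.224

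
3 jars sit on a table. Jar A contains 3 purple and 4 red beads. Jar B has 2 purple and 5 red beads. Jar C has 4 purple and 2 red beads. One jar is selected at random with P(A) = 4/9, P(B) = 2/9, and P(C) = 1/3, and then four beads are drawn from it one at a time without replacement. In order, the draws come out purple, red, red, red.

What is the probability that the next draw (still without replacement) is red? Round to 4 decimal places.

For each hypothesis, P(data | H) works out to: P(data | jar A) = (3/7)(4/6)(3/5)(2/4) = 3/35; P(data | jar B) = (2/7)(5/6)(4/5)(3/4) = 1/7; P(data | jar C) = (4/6)(2/5)(1/4)(0/3) = 0.
Weighting by the prior gives 4/9 · 3/35 = 4/105, 2/9 · 1/7 = 2/63, 1/3 · 0 = 0; summing to 22/315.
Dividing through by the total gives posterior P(jar A | data) = 6/11, P(jar B | data) = 5/11, P(jar C | data) = 0.
The predictive probability is P(red next | data) = (1/3)(6/11) + (2/3)(5/11) = 16/33.

0.4848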